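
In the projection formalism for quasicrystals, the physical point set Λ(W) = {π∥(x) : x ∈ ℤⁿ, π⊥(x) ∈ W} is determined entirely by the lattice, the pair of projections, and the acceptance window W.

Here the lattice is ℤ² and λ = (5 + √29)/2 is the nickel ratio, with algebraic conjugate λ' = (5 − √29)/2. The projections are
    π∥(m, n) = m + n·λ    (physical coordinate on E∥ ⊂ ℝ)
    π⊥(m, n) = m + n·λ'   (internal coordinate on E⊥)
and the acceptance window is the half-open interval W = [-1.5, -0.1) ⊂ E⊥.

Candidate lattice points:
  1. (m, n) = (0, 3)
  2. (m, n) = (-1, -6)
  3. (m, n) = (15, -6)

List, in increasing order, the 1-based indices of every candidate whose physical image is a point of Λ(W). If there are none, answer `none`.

λ' = (5−√29)/2 ≈ -0.19258.
#1 (0,3): internal coord 0 + (3)·λ' = -0.57775; -0.57775 ∈ [-1.5, -0.1) → IN Λ
#2 (-1,-6): internal coord -1 + (-6)·λ' = +0.15549; +0.15549 ∉ [-1.5, -0.1) → out
#3 (15,-6): internal coord 15 + (-6)·λ' = +16.15549; +16.15549 ∉ [-1.5, -0.1) → out

1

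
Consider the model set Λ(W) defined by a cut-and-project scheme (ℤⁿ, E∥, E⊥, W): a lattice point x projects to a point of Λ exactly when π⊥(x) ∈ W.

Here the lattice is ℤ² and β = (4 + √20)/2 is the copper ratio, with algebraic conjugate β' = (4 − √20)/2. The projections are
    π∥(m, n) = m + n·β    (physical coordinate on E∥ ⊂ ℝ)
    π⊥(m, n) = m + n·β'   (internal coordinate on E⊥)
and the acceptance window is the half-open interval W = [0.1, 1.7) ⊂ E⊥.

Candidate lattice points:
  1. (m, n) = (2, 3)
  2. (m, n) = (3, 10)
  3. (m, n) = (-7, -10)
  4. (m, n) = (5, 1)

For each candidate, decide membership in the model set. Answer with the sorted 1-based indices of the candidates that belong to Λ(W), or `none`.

Numerically β ≈ 4.23607 and β' = −1/β ≈ -0.23607.
[1] lift (2,3): star map gives 1.29180; window check 0.1 ≤ 1.29180 < 1.7 is true → IN Λ
[2] lift (3,10): star map gives 0.63932; window check 0.1 ≤ 0.63932 < 1.7 is true → IN Λ
[3] lift (-7,-10): star map gives -4.63932; window check 0.1 ≤ -4.63932 < 1.7 is false → out
[4] lift (5,1): star map gives 4.76393; window check 0.1 ≤ 4.76393 < 1.7 is false → out

1, 2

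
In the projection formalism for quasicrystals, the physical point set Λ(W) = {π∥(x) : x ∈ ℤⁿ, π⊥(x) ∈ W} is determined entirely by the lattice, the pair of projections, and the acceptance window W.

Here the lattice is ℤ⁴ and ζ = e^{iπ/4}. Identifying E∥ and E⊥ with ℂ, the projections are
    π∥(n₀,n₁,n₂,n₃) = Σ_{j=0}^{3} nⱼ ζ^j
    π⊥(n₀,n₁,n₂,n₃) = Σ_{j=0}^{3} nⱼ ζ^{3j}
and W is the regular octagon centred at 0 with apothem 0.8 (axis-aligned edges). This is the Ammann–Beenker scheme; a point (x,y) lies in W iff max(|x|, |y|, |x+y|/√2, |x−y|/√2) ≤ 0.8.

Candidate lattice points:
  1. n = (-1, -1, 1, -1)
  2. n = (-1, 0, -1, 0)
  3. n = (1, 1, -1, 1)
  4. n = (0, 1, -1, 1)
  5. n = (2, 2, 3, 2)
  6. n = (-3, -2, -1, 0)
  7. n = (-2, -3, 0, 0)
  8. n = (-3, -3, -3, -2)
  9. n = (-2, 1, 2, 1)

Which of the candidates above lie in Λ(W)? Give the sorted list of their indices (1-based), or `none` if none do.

none

Internal map: ζ^{3j} for j=0..3 gives (1,0), (−√2/2,√2/2), (0,−1), (√2/2,√2/2).
candidate 1: n = (-1, -1, 1, -1) → π⊥ ≈ (-1.0000, -2.4142); max(|x|,|y|,|x±y|/√2) = 2.4142 > 0.8 ⇒ ∉ W
candidate 2: n = (-1, 0, -1, 0) → π⊥ ≈ (-1.0000, +1.0000); max(|x|,|y|,|x±y|/√2) = 1.4142 > 0.8 ⇒ ∉ W
candidate 3: n = (1, 1, -1, 1) → π⊥ ≈ (+1.0000, +2.4142); max(|x|,|y|,|x±y|/√2) = 2.4142 > 0.8 ⇒ ∉ W
candidate 4: n = (0, 1, -1, 1) → π⊥ ≈ (+0.0000, +2.4142); max(|x|,|y|,|x±y|/√2) = 2.4142 > 0.8 ⇒ ∉ W
candidate 5: n = (2, 2, 3, 2) → π⊥ ≈ (+2.0000, -0.1716); max(|x|,|y|,|x±y|/√2) = 2.0000 > 0.8 ⇒ ∉ W
candidate 6: n = (-3, -2, -1, 0) → π⊥ ≈ (-1.5858, -0.4142); max(|x|,|y|,|x±y|/√2) = 1.5858 > 0.8 ⇒ ∉ W
candidate 7: n = (-2, -3, 0, 0) → π⊥ ≈ (+0.1213, -2.1213); max(|x|,|y|,|x±y|/√2) = 2.1213 > 0.8 ⇒ ∉ W
candidate 8: n = (-3, -3, -3, -2) → π⊥ ≈ (-2.2929, -0.5355); max(|x|,|y|,|x±y|/√2) = 2.2929 > 0.8 ⇒ ∉ W
candidate 9: n = (-2, 1, 2, 1) → π⊥ ≈ (-2.0000, -0.5858); max(|x|,|y|,|x±y|/√2) = 2.0000 > 0.8 ⇒ ∉ W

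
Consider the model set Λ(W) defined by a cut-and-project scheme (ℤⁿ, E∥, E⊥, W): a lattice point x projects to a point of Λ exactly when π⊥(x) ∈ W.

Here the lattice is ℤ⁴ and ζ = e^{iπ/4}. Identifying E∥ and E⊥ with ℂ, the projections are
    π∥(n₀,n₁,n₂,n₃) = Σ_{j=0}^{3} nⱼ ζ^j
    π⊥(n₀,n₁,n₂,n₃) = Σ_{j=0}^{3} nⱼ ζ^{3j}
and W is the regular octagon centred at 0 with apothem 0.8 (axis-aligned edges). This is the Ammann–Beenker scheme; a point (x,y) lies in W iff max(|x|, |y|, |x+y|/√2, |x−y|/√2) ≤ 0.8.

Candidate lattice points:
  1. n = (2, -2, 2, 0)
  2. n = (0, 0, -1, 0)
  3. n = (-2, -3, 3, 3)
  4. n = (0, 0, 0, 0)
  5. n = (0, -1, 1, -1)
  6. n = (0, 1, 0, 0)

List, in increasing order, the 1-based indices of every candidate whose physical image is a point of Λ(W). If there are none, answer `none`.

4

π⊥(n) = n₀ + n₁ζ³ + n₂ζ⁶ + n₃ζ⁹ where ζ = e^{iπ/4}.
candidate 1: n = (2, -2, 2, 0) → π⊥ ≈ (+3.41421, -3.41421); max(|x|,|y|,|x±y|/√2) = 4.82843 > 0.8 ⇒ ∉ W
candidate 2: n = (0, 0, -1, 0) → π⊥ ≈ (+0.00000, +1.00000); max(|x|,|y|,|x±y|/√2) = 1.00000 > 0.8 ⇒ ∉ W
candidate 3: n = (-2, -3, 3, 3) → π⊥ ≈ (+2.24264, -3.00000); max(|x|,|y|,|x±y|/√2) = 3.70711 > 0.8 ⇒ ∉ W
candidate 4: n = (0, 0, 0, 0) → π⊥ ≈ (+0.00000, +0.00000); max(|x|,|y|,|x±y|/√2) = 0.00000 ≤ 0.8 ⇒ ∈ W
candidate 5: n = (0, -1, 1, -1) → π⊥ ≈ (+0.00000, -2.41421); max(|x|,|y|,|x±y|/√2) = 2.41421 > 0.8 ⇒ ∉ W
candidate 6: n = (0, 1, 0, 0) → π⊥ ≈ (-0.70711, +0.70711); max(|x|,|y|,|x±y|/√2) = 1.00000 > 0.8 ⇒ ∉ W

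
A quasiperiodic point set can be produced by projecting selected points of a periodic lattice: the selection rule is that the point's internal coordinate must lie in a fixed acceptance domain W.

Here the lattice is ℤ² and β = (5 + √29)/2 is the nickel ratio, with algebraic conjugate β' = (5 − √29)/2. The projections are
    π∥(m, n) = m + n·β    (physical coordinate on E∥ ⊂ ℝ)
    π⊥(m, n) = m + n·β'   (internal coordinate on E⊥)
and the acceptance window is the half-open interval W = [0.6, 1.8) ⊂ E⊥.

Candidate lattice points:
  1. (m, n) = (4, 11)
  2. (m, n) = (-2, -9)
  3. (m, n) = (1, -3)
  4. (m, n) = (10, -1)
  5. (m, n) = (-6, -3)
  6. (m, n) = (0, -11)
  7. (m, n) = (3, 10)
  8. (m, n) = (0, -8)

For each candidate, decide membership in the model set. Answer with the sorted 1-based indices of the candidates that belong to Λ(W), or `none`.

Compute β' = (5−√29)/2 = -0.19258, so π⊥(m,n) = m -0.19258·n.
[1] lift (4,11): star map gives 1.88159; window check 0.6 ≤ 1.88159 < 1.8 is false → out
[2] lift (-2,-9): star map gives -0.26676; window check 0.6 ≤ -0.26676 < 1.8 is false → out
[3] lift (1,-3): star map gives 1.57775; window check 0.6 ≤ 1.57775 < 1.8 is true → IN Λ
[4] lift (10,-1): star map gives 10.19258; window check 0.6 ≤ 10.19258 < 1.8 is false → out
[5] lift (-6,-3): star map gives -5.42225; window check 0.6 ≤ -5.42225 < 1.8 is false → out
[6] lift (0,-11): star map gives 2.11841; window check 0.6 ≤ 2.11841 < 1.8 is false → out
[7] lift (3,10): star map gives 1.07418; window check 0.6 ≤ 1.07418 < 1.8 is true → IN Λ
[8] lift (0,-8): star map gives 1.54066; window check 0.6 ≤ 1.54066 < 1.8 is true → IN Λ

3, 7, 8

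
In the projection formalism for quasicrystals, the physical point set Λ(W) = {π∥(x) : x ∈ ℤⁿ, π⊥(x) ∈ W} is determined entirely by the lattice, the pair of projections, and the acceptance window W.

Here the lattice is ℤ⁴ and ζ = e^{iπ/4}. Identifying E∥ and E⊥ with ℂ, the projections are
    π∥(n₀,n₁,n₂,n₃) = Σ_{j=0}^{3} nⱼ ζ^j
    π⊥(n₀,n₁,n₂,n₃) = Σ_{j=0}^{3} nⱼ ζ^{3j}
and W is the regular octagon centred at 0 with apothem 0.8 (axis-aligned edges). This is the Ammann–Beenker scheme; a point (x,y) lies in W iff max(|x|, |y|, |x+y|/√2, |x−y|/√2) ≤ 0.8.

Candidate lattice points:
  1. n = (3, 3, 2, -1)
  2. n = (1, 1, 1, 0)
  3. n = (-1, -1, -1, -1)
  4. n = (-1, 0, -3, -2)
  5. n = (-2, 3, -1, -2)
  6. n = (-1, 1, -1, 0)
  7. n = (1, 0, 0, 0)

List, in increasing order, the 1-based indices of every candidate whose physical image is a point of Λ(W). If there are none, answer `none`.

1, 2

π⊥(n) = n₀ + n₁ζ³ + n₂ζ⁶ + n₃ζ⁹ where ζ = e^{iπ/4}.
#1 (3, 3, 2, -1): internal (0.1716, -0.5858); octagon support 0.5858 vs apothem 0.8 → ∈ W
#2 (1, 1, 1, 0): internal (0.2929, -0.2929); octagon support 0.4142 vs apothem 0.8 → ∈ W
#3 (-1, -1, -1, -1): internal (-1.0000, -0.4142); octagon support 1.0000 vs apothem 0.8 → ∉ W
#4 (-1, 0, -3, -2): internal (-2.4142, 1.5858); octagon support 2.8284 vs apothem 0.8 → ∉ W
#5 (-2, 3, -1, -2): internal (-5.5355, 1.7071); octagon support 5.5355 vs apothem 0.8 → ∉ W
#6 (-1, 1, -1, 0): internal (-1.7071, 1.7071); octagon support 2.4142 vs apothem 0.8 → ∉ W
#7 (1, 0, 0, 0): internal (1.0000, 0.0000); octagon support 1.0000 vs apothem 0.8 → ∉ W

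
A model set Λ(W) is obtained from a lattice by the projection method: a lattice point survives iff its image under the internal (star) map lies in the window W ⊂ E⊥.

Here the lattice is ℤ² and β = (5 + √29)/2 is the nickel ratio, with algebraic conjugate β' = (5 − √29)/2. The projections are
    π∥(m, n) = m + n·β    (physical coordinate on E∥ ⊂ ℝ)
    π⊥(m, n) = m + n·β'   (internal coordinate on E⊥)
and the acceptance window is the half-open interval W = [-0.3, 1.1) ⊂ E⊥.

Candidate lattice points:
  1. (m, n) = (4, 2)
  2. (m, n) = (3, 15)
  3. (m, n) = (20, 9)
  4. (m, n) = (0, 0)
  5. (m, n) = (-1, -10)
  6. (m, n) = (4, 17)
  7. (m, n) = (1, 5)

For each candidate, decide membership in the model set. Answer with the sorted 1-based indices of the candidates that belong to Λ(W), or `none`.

Numerically β ≈ 5.192582 and β' = −1/β ≈ -0.192582.
candidate 1: (m,n)=(4,2) → π∥ = 4+2·β ≈ 14.385165, π⊥ = 4+2·β' ≈ 3.614835 ∉ [-0.3, 1.1) ⇒ out
candidate 2: (m,n)=(3,15) → π∥ = 3+15·β ≈ 80.888736, π⊥ = 3+15·β' ≈ 0.111264 ∈ [-0.3, 1.1) ⇒ IN Λ
candidate 3: (m,n)=(20,9) → π∥ = 20+9·β ≈ 66.733242, π⊥ = 20+9·β' ≈ 18.266758 ∉ [-0.3, 1.1) ⇒ out
candidate 4: (m,n)=(0,0) → π∥ = 0+0·β ≈ 0.000000, π⊥ = 0+0·β' ≈ 0.000000 ∈ [-0.3, 1.1) ⇒ IN Λ
candidate 5: (m,n)=(-1,-10) → π∥ = -1-10·β ≈ -52.925824, π⊥ = -1-10·β' ≈ 0.925824 ∈ [-0.3, 1.1) ⇒ IN Λ
candidate 6: (m,n)=(4,17) → π∥ = 4+17·β ≈ 92.273901, π⊥ = 4+17·β' ≈ 0.726099 ∈ [-0.3, 1.1) ⇒ IN Λ
candidate 7: (m,n)=(1,5) → π∥ = 1+5·β ≈ 26.962912, π⊥ = 1+5·β' ≈ 0.037088 ∈ [-0.3, 1.1) ⇒ IN Λ

2, 4, 5, 6, 7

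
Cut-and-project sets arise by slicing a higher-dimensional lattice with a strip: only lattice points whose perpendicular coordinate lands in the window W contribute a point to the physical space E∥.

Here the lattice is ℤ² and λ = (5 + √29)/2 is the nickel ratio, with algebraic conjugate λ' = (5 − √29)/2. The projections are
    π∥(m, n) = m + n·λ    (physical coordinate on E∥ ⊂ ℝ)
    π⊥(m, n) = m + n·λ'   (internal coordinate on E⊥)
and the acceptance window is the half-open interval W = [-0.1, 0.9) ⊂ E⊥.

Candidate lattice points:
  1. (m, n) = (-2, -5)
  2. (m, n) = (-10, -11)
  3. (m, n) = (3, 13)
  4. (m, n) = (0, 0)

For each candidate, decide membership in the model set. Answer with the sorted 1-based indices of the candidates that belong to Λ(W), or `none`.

λ' = (5−√29)/2 ≈ -0.19258.
candidate 1: (m,n)=(-2,-5) → π∥ = -2-5·λ ≈ -27.96291, π⊥ = -2-5·λ' ≈ -1.03709 ∉ [-0.1, 0.9) ⇒ out
candidate 2: (m,n)=(-10,-11) → π∥ = -10-11·λ ≈ -67.11841, π⊥ = -10-11·λ' ≈ -7.88159 ∉ [-0.1, 0.9) ⇒ out
candidate 3: (m,n)=(3,13) → π∥ = 3+13·λ ≈ 70.50357, π⊥ = 3+13·λ' ≈ 0.49643 ∈ [-0.1, 0.9) ⇒ IN Λ
candidate 4: (m,n)=(0,0) → π∥ = 0+0·λ ≈ 0.00000, π⊥ = 0+0·λ' ≈ 0.00000 ∈ [-0.1, 0.9) ⇒ IN Λ

3, 4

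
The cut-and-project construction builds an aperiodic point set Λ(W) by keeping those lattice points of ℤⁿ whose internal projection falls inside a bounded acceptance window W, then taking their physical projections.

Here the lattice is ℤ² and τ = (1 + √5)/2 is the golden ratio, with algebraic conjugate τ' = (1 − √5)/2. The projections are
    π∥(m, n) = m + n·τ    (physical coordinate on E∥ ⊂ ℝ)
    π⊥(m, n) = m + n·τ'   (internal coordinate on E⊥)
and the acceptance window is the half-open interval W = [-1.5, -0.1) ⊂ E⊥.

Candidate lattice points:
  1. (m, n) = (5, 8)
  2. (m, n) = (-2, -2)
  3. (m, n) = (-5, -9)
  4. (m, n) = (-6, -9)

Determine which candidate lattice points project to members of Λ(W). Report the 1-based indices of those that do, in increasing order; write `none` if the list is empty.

2, 4

Compute τ' = (1−√5)/2 = -0.618034, so π⊥(m,n) = m -0.618034·n.
#1 (5,8): internal coord 5 + (8)·τ' = +0.055728; +0.055728 ∉ [-1.5, -0.1) → out
#2 (-2,-2): internal coord -2 + (-2)·τ' = -0.763932; -0.763932 ∈ [-1.5, -0.1) → IN Λ
#3 (-5,-9): internal coord -5 + (-9)·τ' = +0.562306; +0.562306 ∉ [-1.5, -0.1) → out
#4 (-6,-9): internal coord -6 + (-9)·τ' = -0.437694; -0.437694 ∈ [-1.5, -0.1) → IN Λ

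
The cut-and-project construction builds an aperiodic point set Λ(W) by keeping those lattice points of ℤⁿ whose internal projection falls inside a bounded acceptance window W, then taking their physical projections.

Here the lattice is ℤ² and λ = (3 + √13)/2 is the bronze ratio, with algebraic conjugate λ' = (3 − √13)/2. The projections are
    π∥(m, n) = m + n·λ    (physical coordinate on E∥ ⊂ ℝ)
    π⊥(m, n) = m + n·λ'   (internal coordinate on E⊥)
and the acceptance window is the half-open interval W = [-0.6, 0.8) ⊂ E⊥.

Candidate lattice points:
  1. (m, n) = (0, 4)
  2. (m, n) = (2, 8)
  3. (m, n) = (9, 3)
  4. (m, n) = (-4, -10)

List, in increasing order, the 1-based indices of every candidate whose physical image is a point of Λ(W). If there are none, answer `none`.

2

λ' = (3−√13)/2 ≈ -0.30278.
[1] lift (0,4): star map gives -1.21110; window check -0.6 ≤ -1.21110 < 0.8 is false → out
[2] lift (2,8): star map gives -0.42221; window check -0.6 ≤ -0.42221 < 0.8 is true → IN Λ
[3] lift (9,3): star map gives 8.09167; window check -0.6 ≤ 8.09167 < 0.8 is false → out
[4] lift (-4,-10): star map gives -0.97224; window check -0.6 ≤ -0.97224 < 0.8 is false → out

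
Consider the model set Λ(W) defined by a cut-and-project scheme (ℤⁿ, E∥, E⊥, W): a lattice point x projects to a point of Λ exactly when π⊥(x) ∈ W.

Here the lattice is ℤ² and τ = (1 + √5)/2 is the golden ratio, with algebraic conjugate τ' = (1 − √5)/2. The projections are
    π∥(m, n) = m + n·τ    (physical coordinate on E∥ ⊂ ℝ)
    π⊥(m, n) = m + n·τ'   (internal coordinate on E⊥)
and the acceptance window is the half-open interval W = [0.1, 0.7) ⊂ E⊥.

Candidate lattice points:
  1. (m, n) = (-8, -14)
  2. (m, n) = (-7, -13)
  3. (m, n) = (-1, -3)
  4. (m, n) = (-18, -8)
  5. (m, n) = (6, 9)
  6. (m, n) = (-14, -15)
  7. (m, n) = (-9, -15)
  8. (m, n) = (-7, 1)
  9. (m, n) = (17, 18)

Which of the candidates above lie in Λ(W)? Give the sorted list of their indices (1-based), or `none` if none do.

τ' = (1−√5)/2 ≈ -0.61803.
#1 (-8,-14): internal coord -8 + (-14)·τ' = +0.65248; +0.65248 ∈ [0.1, 0.7) → IN Λ
#2 (-7,-13): internal coord -7 + (-13)·τ' = +1.03444; +1.03444 ∉ [0.1, 0.7) → out
#3 (-1,-3): internal coord -1 + (-3)·τ' = +0.85410; +0.85410 ∉ [0.1, 0.7) → out
#4 (-18,-8): internal coord -18 + (-8)·τ' = -13.05573; -13.05573 ∉ [0.1, 0.7) → out
#5 (6,9): internal coord 6 + (9)·τ' = +0.43769; +0.43769 ∈ [0.1, 0.7) → IN Λ
#6 (-14,-15): internal coord -14 + (-15)·τ' = -4.72949; -4.72949 ∉ [0.1, 0.7) → out
#7 (-9,-15): internal coord -9 + (-15)·τ' = +0.27051; +0.27051 ∈ [0.1, 0.7) → IN Λ
#8 (-7,1): internal coord -7 + (1)·τ' = -7.61803; -7.61803 ∉ [0.1, 0.7) → out
#9 (17,18): internal coord 17 + (18)·τ' = +5.87539; +5.87539 ∉ [0.1, 0.7) → out

1, 5, 7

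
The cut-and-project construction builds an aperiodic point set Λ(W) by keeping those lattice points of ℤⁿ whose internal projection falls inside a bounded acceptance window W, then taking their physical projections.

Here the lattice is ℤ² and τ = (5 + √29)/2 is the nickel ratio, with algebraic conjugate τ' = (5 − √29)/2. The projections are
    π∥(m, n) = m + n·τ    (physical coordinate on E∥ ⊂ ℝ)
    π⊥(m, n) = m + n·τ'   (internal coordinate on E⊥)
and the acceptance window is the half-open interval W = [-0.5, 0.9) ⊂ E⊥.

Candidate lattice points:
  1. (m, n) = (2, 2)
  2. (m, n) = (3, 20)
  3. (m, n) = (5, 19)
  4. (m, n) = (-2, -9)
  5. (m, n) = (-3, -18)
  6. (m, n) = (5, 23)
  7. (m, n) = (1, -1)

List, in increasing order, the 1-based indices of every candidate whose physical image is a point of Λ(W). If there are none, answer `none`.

4, 5, 6

Numerically τ ≈ 5.1926 and τ' = −1/τ ≈ -0.1926.
#1 (2,2): internal coord 2 + (2)·τ' = +1.6148; +1.6148 ∉ [-0.5, 0.9) → out
#2 (3,20): internal coord 3 + (20)·τ' = -0.8516; -0.8516 ∉ [-0.5, 0.9) → out
#3 (5,19): internal coord 5 + (19)·τ' = +1.3409; +1.3409 ∉ [-0.5, 0.9) → out
#4 (-2,-9): internal coord -2 + (-9)·τ' = -0.2668; -0.2668 ∈ [-0.5, 0.9) → IN Λ
#5 (-3,-18): internal coord -3 + (-18)·τ' = +0.4665; +0.4665 ∈ [-0.5, 0.9) → IN Λ
#6 (5,23): internal coord 5 + (23)·τ' = +0.5706; +0.5706 ∈ [-0.5, 0.9) → IN Λ
#7 (1,-1): internal coord 1 + (-1)·τ' = +1.1926; +1.1926 ∉ [-0.5, 0.9) → out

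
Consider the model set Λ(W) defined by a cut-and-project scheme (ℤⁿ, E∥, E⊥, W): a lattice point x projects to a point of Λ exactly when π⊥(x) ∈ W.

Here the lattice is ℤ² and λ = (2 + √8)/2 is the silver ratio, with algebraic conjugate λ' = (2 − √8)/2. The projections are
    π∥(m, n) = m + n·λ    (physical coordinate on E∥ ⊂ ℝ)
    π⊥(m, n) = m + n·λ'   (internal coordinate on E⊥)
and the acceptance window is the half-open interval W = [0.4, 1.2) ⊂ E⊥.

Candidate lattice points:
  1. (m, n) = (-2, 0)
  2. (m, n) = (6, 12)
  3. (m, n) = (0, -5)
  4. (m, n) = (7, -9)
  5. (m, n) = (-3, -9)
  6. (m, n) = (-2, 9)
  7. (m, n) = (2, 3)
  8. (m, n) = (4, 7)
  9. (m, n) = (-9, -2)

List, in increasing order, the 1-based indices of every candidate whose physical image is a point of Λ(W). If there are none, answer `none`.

2, 5, 7, 8

λ' = (2−√8)/2 ≈ -0.4142.
#1 (-2,0): internal coord -2 + (0)·λ' = -2.0000; -2.0000 ∉ [0.4, 1.2) → out
#2 (6,12): internal coord 6 + (12)·λ' = +1.0294; +1.0294 ∈ [0.4, 1.2) → IN Λ
#3 (0,-5): internal coord 0 + (-5)·λ' = +2.0711; +2.0711 ∉ [0.4, 1.2) → out
#4 (7,-9): internal coord 7 + (-9)·λ' = +10.7279; +10.7279 ∉ [0.4, 1.2) → out
#5 (-3,-9): internal coord -3 + (-9)·λ' = +0.7279; +0.7279 ∈ [0.4, 1.2) → IN Λ
#6 (-2,9): internal coord -2 + (9)·λ' = -5.7279; -5.7279 ∉ [0.4, 1.2) → out
#7 (2,3): internal coord 2 + (3)·λ' = +0.7574; +0.7574 ∈ [0.4, 1.2) → IN Λ
#8 (4,7): internal coord 4 + (7)·λ' = +1.1005; +1.1005 ∈ [0.4, 1.2) → IN Λ
#9 (-9,-2): internal coord -9 + (-2)·λ' = -8.1716; -8.1716 ∉ [0.4, 1.2) → out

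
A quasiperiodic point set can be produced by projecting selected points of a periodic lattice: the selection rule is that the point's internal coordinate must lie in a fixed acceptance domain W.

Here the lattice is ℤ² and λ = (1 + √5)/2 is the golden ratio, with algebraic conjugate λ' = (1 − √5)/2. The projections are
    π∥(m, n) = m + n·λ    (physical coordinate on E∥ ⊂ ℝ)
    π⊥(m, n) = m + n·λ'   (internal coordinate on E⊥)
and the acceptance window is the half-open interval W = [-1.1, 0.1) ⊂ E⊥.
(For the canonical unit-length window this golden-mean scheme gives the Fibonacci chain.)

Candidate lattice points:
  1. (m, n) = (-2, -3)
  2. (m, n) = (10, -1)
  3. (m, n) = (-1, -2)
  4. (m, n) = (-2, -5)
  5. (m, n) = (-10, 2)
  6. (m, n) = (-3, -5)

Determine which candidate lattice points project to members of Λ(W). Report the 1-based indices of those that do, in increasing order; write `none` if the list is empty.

1, 6

λ' = (1−√5)/2 ≈ -0.6180.
[1] lift (-2,-3): star map gives -0.1459; window check -1.1 ≤ -0.1459 < 0.1 is true → IN Λ
[2] lift (10,-1): star map gives 10.6180; window check -1.1 ≤ 10.6180 < 0.1 is false → out
[3] lift (-1,-2): star map gives 0.2361; window check -1.1 ≤ 0.2361 < 0.1 is false → out
[4] lift (-2,-5): star map gives 1.0902; window check -1.1 ≤ 1.0902 < 0.1 is false → out
[5] lift (-10,2): star map gives -11.2361; window check -1.1 ≤ -11.2361 < 0.1 is false → out
[6] lift (-3,-5): star map gives 0.0902; window check -1.1 ≤ 0.0902 < 0.1 is true → IN Λ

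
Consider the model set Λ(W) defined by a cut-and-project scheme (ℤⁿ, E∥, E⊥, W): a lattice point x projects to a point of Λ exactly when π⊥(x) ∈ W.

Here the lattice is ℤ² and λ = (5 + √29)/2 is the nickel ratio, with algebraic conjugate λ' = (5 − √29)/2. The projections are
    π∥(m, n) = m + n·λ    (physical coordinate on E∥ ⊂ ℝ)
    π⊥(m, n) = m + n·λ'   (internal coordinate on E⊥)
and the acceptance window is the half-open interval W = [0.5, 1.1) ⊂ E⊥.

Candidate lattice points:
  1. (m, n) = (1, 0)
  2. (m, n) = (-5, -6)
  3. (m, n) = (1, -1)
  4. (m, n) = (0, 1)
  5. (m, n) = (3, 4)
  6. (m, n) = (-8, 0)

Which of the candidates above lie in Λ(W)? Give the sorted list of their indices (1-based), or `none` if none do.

Compute λ' = (5−√29)/2 = -0.192582, so π⊥(m,n) = m -0.192582·n.
[1] lift (1,0): star map gives 1.000000; window check 0.5 ≤ 1.000000 < 1.1 is true → IN Λ
[2] lift (-5,-6): star map gives -3.844506; window check 0.5 ≤ -3.844506 < 1.1 is false → out
[3] lift (1,-1): star map gives 1.192582; window check 0.5 ≤ 1.192582 < 1.1 is false → out
[4] lift (0,1): star map gives -0.192582; window check 0.5 ≤ -0.192582 < 1.1 is false → out
[5] lift (3,4): star map gives 2.229670; window check 0.5 ≤ 2.229670 < 1.1 is false → out
[6] lift (-8,0): star map gives -8.000000; window check 0.5 ≤ -8.000000 < 1.1 is false → out

1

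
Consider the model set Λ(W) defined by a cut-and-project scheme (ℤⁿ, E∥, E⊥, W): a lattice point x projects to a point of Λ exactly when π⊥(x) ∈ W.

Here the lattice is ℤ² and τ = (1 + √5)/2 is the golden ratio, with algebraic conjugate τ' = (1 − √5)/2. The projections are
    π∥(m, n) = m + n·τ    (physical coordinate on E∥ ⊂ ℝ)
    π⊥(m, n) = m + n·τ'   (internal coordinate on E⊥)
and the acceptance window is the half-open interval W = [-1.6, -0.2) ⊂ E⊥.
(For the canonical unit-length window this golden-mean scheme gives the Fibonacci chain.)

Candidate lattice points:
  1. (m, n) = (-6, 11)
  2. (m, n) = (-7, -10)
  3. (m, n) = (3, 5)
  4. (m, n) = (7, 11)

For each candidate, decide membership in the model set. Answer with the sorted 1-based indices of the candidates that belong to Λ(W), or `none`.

2

τ' = (1−√5)/2 ≈ -0.618034.
#1 (-6,11): internal coord -6 + (11)·τ' = -12.798374; -12.798374 ∉ [-1.6, -0.2) → out
#2 (-7,-10): internal coord -7 + (-10)·τ' = -0.819660; -0.819660 ∈ [-1.6, -0.2) → IN Λ
#3 (3,5): internal coord 3 + (5)·τ' = -0.090170; -0.090170 ∉ [-1.6, -0.2) → out
#4 (7,11): internal coord 7 + (11)·τ' = +0.201626; +0.201626 ∉ [-1.6, -0.2) → out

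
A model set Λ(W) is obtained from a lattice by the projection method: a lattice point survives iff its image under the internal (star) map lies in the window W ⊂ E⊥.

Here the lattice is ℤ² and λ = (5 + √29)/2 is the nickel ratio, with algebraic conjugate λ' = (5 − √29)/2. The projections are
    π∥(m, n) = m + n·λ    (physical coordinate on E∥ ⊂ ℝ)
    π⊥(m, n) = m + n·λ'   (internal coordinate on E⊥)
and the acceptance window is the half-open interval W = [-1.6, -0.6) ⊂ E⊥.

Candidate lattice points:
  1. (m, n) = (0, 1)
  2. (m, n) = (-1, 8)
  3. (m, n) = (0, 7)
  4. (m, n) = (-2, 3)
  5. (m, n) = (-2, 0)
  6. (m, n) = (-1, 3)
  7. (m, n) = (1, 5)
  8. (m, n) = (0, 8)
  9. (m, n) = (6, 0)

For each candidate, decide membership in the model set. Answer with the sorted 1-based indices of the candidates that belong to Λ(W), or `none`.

3, 6, 8

Compute λ' = (5−√29)/2 = -0.1926, so π⊥(m,n) = m -0.1926·n.
[1] lift (0,1): star map gives -0.1926; window check -1.6 ≤ -0.1926 < -0.6 is false → out
[2] lift (-1,8): star map gives -2.5407; window check -1.6 ≤ -2.5407 < -0.6 is false → out
[3] lift (0,7): star map gives -1.3481; window check -1.6 ≤ -1.3481 < -0.6 is true → IN Λ
[4] lift (-2,3): star map gives -2.5777; window check -1.6 ≤ -2.5777 < -0.6 is false → out
[5] lift (-2,0): star map gives -2.0000; window check -1.6 ≤ -2.0000 < -0.6 is false → out
[6] lift (-1,3): star map gives -1.5777; window check -1.6 ≤ -1.5777 < -0.6 is true → IN Λ
[7] lift (1,5): star map gives 0.0371; window check -1.6 ≤ 0.0371 < -0.6 is false → out
[8] lift (0,8): star map gives -1.5407; window check -1.6 ≤ -1.5407 < -0.6 is true → IN Λ
[9] lift (6,0): star map gives 6.0000; window check -1.6 ≤ 6.0000 < -0.6 is false → out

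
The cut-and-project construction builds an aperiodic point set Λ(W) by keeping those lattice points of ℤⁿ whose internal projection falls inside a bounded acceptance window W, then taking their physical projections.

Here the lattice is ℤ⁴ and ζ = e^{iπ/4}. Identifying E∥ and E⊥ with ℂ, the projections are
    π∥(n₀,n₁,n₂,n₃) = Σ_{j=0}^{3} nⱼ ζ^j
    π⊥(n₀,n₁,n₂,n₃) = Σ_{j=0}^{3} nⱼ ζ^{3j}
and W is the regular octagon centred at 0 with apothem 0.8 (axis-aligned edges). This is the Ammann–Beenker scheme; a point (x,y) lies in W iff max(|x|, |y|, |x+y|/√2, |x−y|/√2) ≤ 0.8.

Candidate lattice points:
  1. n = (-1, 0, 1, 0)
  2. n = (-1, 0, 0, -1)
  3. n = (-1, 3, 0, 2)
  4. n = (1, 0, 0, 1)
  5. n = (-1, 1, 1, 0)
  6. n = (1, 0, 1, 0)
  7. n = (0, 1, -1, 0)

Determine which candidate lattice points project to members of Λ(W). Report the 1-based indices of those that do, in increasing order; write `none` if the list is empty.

none

Internal map: ζ^{3j} for j=0..3 gives (1,0), (−√2/2,√2/2), (0,−1), (√2/2,√2/2).
#1 (-1, 0, 1, 0): internal (-1.000000, -1.000000); octagon support 1.414214 vs apothem 0.8 → ∉ W
#2 (-1, 0, 0, -1): internal (-1.707107, -0.707107); octagon support 1.707107 vs apothem 0.8 → ∉ W
#3 (-1, 3, 0, 2): internal (-1.707107, 3.535534); octagon support 3.707107 vs apothem 0.8 → ∉ W
#4 (1, 0, 0, 1): internal (1.707107, 0.707107); octagon support 1.707107 vs apothem 0.8 → ∉ W
#5 (-1, 1, 1, 0): internal (-1.707107, -0.292893); octagon support 1.707107 vs apothem 0.8 → ∉ W
#6 (1, 0, 1, 0): internal (1.000000, -1.000000); octagon support 1.414214 vs apothem 0.8 → ∉ W
#7 (0, 1, -1, 0): internal (-0.707107, 1.707107); octagon support 1.707107 vs apothem 0.8 → ∉ W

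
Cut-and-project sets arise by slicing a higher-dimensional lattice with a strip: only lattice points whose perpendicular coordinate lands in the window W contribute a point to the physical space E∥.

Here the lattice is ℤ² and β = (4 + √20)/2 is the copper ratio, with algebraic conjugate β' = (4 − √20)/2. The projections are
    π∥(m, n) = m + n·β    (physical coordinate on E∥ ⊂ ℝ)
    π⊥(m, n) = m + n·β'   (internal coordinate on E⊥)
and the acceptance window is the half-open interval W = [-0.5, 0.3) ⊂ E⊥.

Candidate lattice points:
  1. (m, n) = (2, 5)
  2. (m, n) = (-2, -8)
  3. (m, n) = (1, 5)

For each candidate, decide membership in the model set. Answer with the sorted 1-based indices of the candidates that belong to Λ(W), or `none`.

2, 3

Compute β' = (4−√20)/2 = -0.236068, so π⊥(m,n) = m -0.236068·n.
candidate 1: (m,n)=(2,5) → π∥ = 2+5·β ≈ 23.180340, π⊥ = 2+5·β' ≈ 0.819660 ∉ [-0.5, 0.3) ⇒ out
candidate 2: (m,n)=(-2,-8) → π∥ = -2-8·β ≈ -35.888544, π⊥ = -2-8·β' ≈ -0.111456 ∈ [-0.5, 0.3) ⇒ IN Λ
candidate 3: (m,n)=(1,5) → π∥ = 1+5·β ≈ 22.180340, π⊥ = 1+5·β' ≈ -0.180340 ∈ [-0.5, 0.3) ⇒ IN Λ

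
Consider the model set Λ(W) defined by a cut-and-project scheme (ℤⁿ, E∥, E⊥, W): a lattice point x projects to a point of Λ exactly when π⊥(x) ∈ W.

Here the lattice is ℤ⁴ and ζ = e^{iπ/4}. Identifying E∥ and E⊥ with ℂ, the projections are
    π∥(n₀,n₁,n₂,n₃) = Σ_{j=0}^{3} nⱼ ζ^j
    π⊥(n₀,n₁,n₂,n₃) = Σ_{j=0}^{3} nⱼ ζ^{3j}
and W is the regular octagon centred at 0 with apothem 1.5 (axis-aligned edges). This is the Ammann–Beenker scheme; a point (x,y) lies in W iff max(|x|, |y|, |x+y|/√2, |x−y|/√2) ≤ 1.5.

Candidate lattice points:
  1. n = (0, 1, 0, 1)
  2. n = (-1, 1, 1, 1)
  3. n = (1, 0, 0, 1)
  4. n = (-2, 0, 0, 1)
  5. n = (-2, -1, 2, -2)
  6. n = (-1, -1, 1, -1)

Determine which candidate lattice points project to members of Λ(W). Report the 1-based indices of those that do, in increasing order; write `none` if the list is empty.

1, 2, 4

With ζ = e^{iπ/4} the internal vectors are ζ^0,ζ^3,ζ^6,ζ^9.
candidate 1: n = (0, 1, 0, 1) → π⊥ ≈ (+0.00000, +1.41421); max(|x|,|y|,|x±y|/√2) = 1.41421 ≤ 1.5 ⇒ ∈ W
candidate 2: n = (-1, 1, 1, 1) → π⊥ ≈ (-1.00000, +0.41421); max(|x|,|y|,|x±y|/√2) = 1.00000 ≤ 1.5 ⇒ ∈ W
candidate 3: n = (1, 0, 0, 1) → π⊥ ≈ (+1.70711, +0.70711); max(|x|,|y|,|x±y|/√2) = 1.70711 > 1.5 ⇒ ∉ W
candidate 4: n = (-2, 0, 0, 1) → π⊥ ≈ (-1.29289, +0.70711); max(|x|,|y|,|x±y|/√2) = 1.41421 ≤ 1.5 ⇒ ∈ W
candidate 5: n = (-2, -1, 2, -2) → π⊥ ≈ (-2.70711, -4.12132); max(|x|,|y|,|x±y|/√2) = 4.82843 > 1.5 ⇒ ∉ W
candidate 6: n = (-1, -1, 1, -1) → π⊥ ≈ (-1.00000, -2.41421); max(|x|,|y|,|x±y|/√2) = 2.41421 > 1.5 ⇒ ∉ W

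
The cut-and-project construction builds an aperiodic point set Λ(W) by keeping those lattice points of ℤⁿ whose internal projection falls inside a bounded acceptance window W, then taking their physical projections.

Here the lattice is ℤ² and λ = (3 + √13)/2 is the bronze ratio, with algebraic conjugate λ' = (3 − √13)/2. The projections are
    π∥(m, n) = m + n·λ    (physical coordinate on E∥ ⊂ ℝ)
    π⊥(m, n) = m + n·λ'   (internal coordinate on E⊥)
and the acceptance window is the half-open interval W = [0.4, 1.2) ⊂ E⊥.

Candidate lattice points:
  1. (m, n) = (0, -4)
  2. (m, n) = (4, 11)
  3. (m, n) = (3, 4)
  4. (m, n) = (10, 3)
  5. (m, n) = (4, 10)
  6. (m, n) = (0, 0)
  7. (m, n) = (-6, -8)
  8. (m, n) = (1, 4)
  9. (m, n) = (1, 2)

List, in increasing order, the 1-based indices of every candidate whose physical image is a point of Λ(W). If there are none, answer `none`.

λ' = (3−√13)/2 ≈ -0.3028.
[1] lift (0,-4): star map gives 1.2111; window check 0.4 ≤ 1.2111 < 1.2 is false → out
[2] lift (4,11): star map gives 0.6695; window check 0.4 ≤ 0.6695 < 1.2 is true → IN Λ
[3] lift (3,4): star map gives 1.7889; window check 0.4 ≤ 1.7889 < 1.2 is false → out
[4] lift (10,3): star map gives 9.0917; window check 0.4 ≤ 9.0917 < 1.2 is false → out
[5] lift (4,10): star map gives 0.9722; window check 0.4 ≤ 0.9722 < 1.2 is true → IN Λ
[6] lift (0,0): star map gives 0.0000; window check 0.4 ≤ 0.0000 < 1.2 is false → out
[7] lift (-6,-8): star map gives -3.5778; window check 0.4 ≤ -3.5778 < 1.2 is false → out
[8] lift (1,4): star map gives -0.2111; window check 0.4 ≤ -0.2111 < 1.2 is false → out
[9] lift (1,2): star map gives 0.3944; window check 0.4 ≤ 0.3944 < 1.2 is false → out

2, 5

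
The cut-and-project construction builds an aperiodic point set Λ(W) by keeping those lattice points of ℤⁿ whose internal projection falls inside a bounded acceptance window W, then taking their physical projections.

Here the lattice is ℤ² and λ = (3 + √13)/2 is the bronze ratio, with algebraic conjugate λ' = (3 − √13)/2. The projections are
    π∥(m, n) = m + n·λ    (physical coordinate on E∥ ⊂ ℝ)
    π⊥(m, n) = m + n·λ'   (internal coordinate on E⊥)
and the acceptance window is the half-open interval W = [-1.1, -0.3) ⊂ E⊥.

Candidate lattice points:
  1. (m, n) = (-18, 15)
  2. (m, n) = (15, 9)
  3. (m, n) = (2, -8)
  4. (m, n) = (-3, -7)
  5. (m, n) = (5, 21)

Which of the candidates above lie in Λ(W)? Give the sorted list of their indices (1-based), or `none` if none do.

4

Compute λ' = (3−√13)/2 = -0.30278, so π⊥(m,n) = m -0.30278·n.
[1] lift (-18,15): star map gives -22.54163; window check -1.1 ≤ -22.54163 < -0.3 is false → out
[2] lift (15,9): star map gives 12.27502; window check -1.1 ≤ 12.27502 < -0.3 is false → out
[3] lift (2,-8): star map gives 4.42221; window check -1.1 ≤ 4.42221 < -0.3 is false → out
[4] lift (-3,-7): star map gives -0.88057; window check -1.1 ≤ -0.88057 < -0.3 is true → IN Λ
[5] lift (5,21): star map gives -1.35829; window check -1.1 ≤ -1.35829 < -0.3 is false → out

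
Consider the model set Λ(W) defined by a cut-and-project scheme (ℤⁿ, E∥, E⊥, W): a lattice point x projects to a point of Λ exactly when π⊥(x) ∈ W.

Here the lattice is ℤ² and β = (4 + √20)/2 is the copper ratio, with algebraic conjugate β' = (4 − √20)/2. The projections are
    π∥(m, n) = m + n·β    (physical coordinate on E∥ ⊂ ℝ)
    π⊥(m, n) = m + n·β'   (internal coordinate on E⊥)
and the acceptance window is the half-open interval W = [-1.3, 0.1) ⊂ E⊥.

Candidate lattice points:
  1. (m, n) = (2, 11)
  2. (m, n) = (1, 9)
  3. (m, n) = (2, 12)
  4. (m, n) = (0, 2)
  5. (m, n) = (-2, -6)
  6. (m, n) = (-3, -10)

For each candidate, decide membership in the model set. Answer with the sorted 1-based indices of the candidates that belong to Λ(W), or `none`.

Compute β' = (4−√20)/2 = -0.23607, so π⊥(m,n) = m -0.23607·n.
#1 (2,11): internal coord 2 + (11)·β' = -0.59675; -0.59675 ∈ [-1.3, 0.1) → IN Λ
#2 (1,9): internal coord 1 + (9)·β' = -1.12461; -1.12461 ∈ [-1.3, 0.1) → IN Λ
#3 (2,12): internal coord 2 + (12)·β' = -0.83282; -0.83282 ∈ [-1.3, 0.1) → IN Λ
#4 (0,2): internal coord 0 + (2)·β' = -0.47214; -0.47214 ∈ [-1.3, 0.1) → IN Λ
#5 (-2,-6): internal coord -2 + (-6)·β' = -0.58359; -0.58359 ∈ [-1.3, 0.1) → IN Λ
#6 (-3,-10): internal coord -3 + (-10)·β' = -0.63932; -0.63932 ∈ [-1.3, 0.1) → IN Λ

1, 2, 3, 4, 5, 6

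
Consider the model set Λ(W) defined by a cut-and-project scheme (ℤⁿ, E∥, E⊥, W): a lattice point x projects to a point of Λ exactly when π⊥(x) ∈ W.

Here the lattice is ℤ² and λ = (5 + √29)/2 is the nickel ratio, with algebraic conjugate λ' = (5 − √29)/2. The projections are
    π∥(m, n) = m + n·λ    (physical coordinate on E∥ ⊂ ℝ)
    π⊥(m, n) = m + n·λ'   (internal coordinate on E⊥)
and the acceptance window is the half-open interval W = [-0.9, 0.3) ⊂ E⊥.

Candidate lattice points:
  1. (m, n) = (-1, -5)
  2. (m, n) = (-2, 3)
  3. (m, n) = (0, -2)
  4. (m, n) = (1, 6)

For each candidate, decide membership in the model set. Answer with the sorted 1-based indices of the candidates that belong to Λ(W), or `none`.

1, 4

Compute λ' = (5−√29)/2 = -0.19258, so π⊥(m,n) = m -0.19258·n.
[1] lift (-1,-5): star map gives -0.03709; window check -0.9 ≤ -0.03709 < 0.3 is true → IN Λ
[2] lift (-2,3): star map gives -2.57775; window check -0.9 ≤ -2.57775 < 0.3 is false → out
[3] lift (0,-2): star map gives 0.38516; window check -0.9 ≤ 0.38516 < 0.3 is false → out
[4] lift (1,6): star map gives -0.15549; window check -0.9 ≤ -0.15549 < 0.3 is true → IN Λ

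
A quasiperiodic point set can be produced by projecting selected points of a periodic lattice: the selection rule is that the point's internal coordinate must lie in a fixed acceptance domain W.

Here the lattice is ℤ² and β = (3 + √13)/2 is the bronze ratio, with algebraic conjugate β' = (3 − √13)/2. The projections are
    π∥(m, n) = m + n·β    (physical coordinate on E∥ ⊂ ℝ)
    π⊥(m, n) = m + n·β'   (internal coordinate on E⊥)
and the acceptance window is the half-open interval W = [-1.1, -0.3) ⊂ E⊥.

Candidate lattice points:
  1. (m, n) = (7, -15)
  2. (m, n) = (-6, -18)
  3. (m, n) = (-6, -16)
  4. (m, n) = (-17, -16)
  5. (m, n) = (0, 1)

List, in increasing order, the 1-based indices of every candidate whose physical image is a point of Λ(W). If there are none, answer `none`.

Numerically β ≈ 3.302776 and β' = −1/β ≈ -0.302776.
[1] lift (7,-15): star map gives 11.541635; window check -1.1 ≤ 11.541635 < -0.3 is false → out
[2] lift (-6,-18): star map gives -0.550039; window check -1.1 ≤ -0.550039 < -0.3 is true → IN Λ
[3] lift (-6,-16): star map gives -1.155590; window check -1.1 ≤ -1.155590 < -0.3 is false → out
[4] lift (-17,-16): star map gives -12.155590; window check -1.1 ≤ -12.155590 < -0.3 is false → out
[5] lift (0,1): star map gives -0.302776; window check -1.1 ≤ -0.302776 < -0.3 is true → IN Λ

2, 5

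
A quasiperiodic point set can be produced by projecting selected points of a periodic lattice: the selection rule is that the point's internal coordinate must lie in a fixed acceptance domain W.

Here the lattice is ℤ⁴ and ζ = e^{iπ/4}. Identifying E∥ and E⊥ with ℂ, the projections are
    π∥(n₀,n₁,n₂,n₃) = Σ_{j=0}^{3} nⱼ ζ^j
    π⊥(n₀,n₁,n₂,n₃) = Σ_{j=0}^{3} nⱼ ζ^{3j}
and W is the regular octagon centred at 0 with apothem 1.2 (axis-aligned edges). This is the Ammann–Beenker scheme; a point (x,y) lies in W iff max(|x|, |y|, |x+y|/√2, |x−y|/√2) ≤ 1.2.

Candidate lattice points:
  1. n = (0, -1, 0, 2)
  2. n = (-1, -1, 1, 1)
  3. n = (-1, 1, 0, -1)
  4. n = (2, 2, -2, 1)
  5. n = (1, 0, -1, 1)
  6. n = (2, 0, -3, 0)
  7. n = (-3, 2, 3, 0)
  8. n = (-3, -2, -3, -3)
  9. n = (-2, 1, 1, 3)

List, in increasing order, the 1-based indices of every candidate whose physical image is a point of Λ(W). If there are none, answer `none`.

2

Internal map: ζ^{3j} for j=0..3 gives (1,0), (−√2/2,√2/2), (0,−1), (√2/2,√2/2).
#1 (0, -1, 0, 2): internal (2.12132, 0.70711); octagon support 2.12132 vs apothem 1.2 → ∉ W
#2 (-1, -1, 1, 1): internal (0.41421, -1.00000); octagon support 1.00000 vs apothem 1.2 → ∈ W
#3 (-1, 1, 0, -1): internal (-2.41421, 0.00000); octagon support 2.41421 vs apothem 1.2 → ∉ W
#4 (2, 2, -2, 1): internal (1.29289, 4.12132); octagon support 4.12132 vs apothem 1.2 → ∉ W
#5 (1, 0, -1, 1): internal (1.70711, 1.70711); octagon support 2.41421 vs apothem 1.2 → ∉ W
#6 (2, 0, -3, 0): internal (2.00000, 3.00000); octagon support 3.53553 vs apothem 1.2 → ∉ W
#7 (-3, 2, 3, 0): internal (-4.41421, -1.58579); octagon support 4.41421 vs apothem 1.2 → ∉ W
#8 (-3, -2, -3, -3): internal (-3.70711, -0.53553); octagon support 3.70711 vs apothem 1.2 → ∉ W
#9 (-2, 1, 1, 3): internal (-0.58579, 1.82843); octagon support 1.82843 vs apothem 1.2 → ∉ W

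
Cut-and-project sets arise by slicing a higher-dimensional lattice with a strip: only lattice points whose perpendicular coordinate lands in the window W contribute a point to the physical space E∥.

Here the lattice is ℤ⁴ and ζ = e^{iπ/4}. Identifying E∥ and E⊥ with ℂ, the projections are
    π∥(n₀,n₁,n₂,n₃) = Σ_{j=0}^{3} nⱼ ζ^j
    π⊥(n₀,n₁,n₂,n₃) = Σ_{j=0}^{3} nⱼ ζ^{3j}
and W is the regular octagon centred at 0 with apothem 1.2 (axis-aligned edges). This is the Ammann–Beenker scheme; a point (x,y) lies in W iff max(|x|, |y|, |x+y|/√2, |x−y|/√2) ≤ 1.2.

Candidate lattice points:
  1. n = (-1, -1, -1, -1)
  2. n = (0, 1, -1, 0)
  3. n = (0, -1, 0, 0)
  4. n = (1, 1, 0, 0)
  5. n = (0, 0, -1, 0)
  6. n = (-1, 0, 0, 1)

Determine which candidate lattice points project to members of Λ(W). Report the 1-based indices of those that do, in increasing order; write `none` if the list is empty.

1, 3, 4, 5, 6

Internal map: ζ^{3j} for j=0..3 gives (1,0), (−√2/2,√2/2), (0,−1), (√2/2,√2/2).
candidate 1: n = (-1, -1, -1, -1) → π⊥ ≈ (-1.0000, -0.4142); max(|x|,|y|,|x±y|/√2) = 1.0000 ≤ 1.2 ⇒ ∈ W
candidate 2: n = (0, 1, -1, 0) → π⊥ ≈ (-0.7071, +1.7071); max(|x|,|y|,|x±y|/√2) = 1.7071 > 1.2 ⇒ ∉ W
candidate 3: n = (0, -1, 0, 0) → π⊥ ≈ (+0.7071, -0.7071); max(|x|,|y|,|x±y|/√2) = 1.0000 ≤ 1.2 ⇒ ∈ W
candidate 4: n = (1, 1, 0, 0) → π⊥ ≈ (+0.2929, +0.7071); max(|x|,|y|,|x±y|/√2) = 0.7071 ≤ 1.2 ⇒ ∈ W
candidate 5: n = (0, 0, -1, 0) → π⊥ ≈ (+0.0000, +1.0000); max(|x|,|y|,|x±y|/√2) = 1.0000 ≤ 1.2 ⇒ ∈ W
candidate 6: n = (-1, 0, 0, 1) → π⊥ ≈ (-0.2929, +0.7071); max(|x|,|y|,|x±y|/√2) = 0.7071 ≤ 1.2 ⇒ ∈ W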